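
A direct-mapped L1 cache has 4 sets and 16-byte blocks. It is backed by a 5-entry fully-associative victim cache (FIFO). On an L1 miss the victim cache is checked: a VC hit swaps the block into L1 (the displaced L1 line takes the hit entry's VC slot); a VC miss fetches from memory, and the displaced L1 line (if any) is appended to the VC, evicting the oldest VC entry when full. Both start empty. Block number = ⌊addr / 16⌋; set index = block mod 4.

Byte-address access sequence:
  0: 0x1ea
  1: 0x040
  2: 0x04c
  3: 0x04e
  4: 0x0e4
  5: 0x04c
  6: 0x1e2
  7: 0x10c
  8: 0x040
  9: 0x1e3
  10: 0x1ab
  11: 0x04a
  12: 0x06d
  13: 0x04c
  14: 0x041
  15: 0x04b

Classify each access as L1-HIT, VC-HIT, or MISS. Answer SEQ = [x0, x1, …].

SEQ = [MISS, MISS, L1-HIT, L1-HIT, MISS, L1-HIT, VC-HIT, MISS, VC-HIT, L1-HIT, MISS, L1-HIT, MISS, L1-HIT, L1-HIT, L1-HIT]

0: 0x1ea (blk 30, set 2) → MISS  vc=[]
1: 0x40 (blk 4, set 0) → MISS  vc=[]
2: 0x4c (blk 4, set 0) → L1-HIT  vc=[]
3: 0x4e (blk 4, set 0) → L1-HIT  vc=[]
4: 0xe4 (blk 14, set 2) → MISS  vc=[30]
5: 0x4c (blk 4, set 0) → L1-HIT  vc=[30]
6: 0x1e2 (blk 30, set 2) → VC-HIT  vc=[14]
7: 0x10c (blk 16, set 0) → MISS  vc=[14, 4]
8: 0x40 (blk 4, set 0) → VC-HIT  vc=[14, 16]
9: 0x1e3 (blk 30, set 2) → L1-HIT  vc=[14, 16]
10: 0x1ab (blk 26, set 2) → MISS  vc=[14, 16, 30]
11: 0x4a (blk 4, set 0) → L1-HIT  vc=[14, 16, 30]
12: 0x6d (blk 6, set 2) → MISS  vc=[14, 16, 30, 26]
13: 0x4c (blk 4, set 0) → L1-HIT  vc=[14, 16, 30, 26]
14: 0x41 (blk 4, set 0) → L1-HIT  vc=[14, 16, 30, 26]
15: 0x4b (blk 4, set 0) → L1-HIT  vc=[14, 16, 30, 26]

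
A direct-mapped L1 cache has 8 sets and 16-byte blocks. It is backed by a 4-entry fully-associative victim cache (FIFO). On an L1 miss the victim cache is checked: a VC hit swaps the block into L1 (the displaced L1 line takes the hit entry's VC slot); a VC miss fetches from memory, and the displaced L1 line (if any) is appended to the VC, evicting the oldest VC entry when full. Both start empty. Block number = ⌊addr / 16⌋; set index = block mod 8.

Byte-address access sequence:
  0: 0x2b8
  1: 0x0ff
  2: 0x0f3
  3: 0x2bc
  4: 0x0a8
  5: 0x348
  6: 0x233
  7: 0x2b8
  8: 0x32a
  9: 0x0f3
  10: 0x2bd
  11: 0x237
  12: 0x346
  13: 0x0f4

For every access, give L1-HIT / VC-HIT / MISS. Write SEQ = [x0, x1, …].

SEQ = [MISS, MISS, L1-HIT, L1-HIT, MISS, MISS, MISS, VC-HIT, MISS, L1-HIT, L1-HIT, VC-HIT, L1-HIT, L1-HIT]

0: 0x2b8 (blk 43, set 3) → MISS  vc=[]
1: 0xff (blk 15, set 7) → MISS  vc=[]
2: 0xf3 (blk 15, set 7) → L1-HIT  vc=[]
3: 0x2bc (blk 43, set 3) → L1-HIT  vc=[]
4: 0xa8 (blk 10, set 2) → MISS  vc=[]
5: 0x348 (blk 52, set 4) → MISS  vc=[]
6: 0x233 (blk 35, set 3) → MISS  vc=[43]
7: 0x2b8 (blk 43, set 3) → VC-HIT  vc=[35]
8: 0x32a (blk 50, set 2) → MISS  vc=[35, 10]
9: 0xf3 (blk 15, set 7) → L1-HIT  vc=[35, 10]
10: 0x2bd (blk 43, set 3) → L1-HIT  vc=[35, 10]
11: 0x237 (blk 35, set 3) → VC-HIT  vc=[43, 10]
12: 0x346 (blk 52, set 4) → L1-HIT  vc=[43, 10]
13: 0xf4 (blk 15, set 7) → L1-HIT  vc=[43, 10]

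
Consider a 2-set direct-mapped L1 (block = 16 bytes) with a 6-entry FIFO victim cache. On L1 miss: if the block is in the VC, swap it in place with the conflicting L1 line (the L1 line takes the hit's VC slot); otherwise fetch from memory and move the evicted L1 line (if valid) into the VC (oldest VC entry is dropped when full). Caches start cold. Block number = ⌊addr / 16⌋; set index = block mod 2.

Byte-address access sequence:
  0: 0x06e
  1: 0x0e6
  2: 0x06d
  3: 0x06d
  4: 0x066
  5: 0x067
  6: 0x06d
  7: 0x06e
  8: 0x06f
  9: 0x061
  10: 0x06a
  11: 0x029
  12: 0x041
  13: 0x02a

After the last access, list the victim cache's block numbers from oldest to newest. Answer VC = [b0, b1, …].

VC = [14, 6, 4]

  [0] addr=0x6e blk=6 s=0: MISS | VC []
  [1] addr=0xe6 blk=14 s=0: MISS | VC [6]
  [2] addr=0x6d blk=6 s=0: VC-HIT | VC [14]
  [3] addr=0x6d blk=6 s=0: L1-HIT | VC [14]
  [4] addr=0x66 blk=6 s=0: L1-HIT | VC [14]
  [5] addr=0x67 blk=6 s=0: L1-HIT | VC [14]
  [6] addr=0x6d blk=6 s=0: L1-HIT | VC [14]
  [7] addr=0x6e blk=6 s=0: L1-HIT | VC [14]
  [8] addr=0x6f blk=6 s=0: L1-HIT | VC [14]
  [9] addr=0x61 blk=6 s=0: L1-HIT | VC [14]
  [10] addr=0x6a blk=6 s=0: L1-HIT | VC [14]
  [11] addr=0x29 blk=2 s=0: MISS | VC [14, 6]
  [12] addr=0x41 blk=4 s=0: MISS | VC [14, 6, 2]
  [13] addr=0x2a blk=2 s=0: VC-HIT | VC [14, 6, 4]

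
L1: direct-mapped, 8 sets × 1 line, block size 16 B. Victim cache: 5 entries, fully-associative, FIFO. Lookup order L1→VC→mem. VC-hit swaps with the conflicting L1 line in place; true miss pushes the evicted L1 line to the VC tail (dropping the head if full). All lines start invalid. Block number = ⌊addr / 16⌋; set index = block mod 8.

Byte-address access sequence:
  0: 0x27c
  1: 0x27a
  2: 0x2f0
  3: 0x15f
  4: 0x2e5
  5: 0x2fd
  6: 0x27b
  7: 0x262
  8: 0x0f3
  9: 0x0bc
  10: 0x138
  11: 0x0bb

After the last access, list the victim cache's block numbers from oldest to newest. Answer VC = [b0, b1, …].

0: 0x27c (blk 39, set 7) → MISS  vc=[]
1: 0x27a (blk 39, set 7) → L1-HIT  vc=[]
2: 0x2f0 (blk 47, set 7) → MISS  vc=[39]
3: 0x15f (blk 21, set 5) → MISS  vc=[39]
4: 0x2e5 (blk 46, set 6) → MISS  vc=[39]
5: 0x2fd (blk 47, set 7) → L1-HIT  vc=[39]
6: 0x27b (blk 39, set 7) → VC-HIT  vc=[47]
7: 0x262 (blk 38, set 6) → MISS  vc=[47, 46]
8: 0xf3 (blk 15, set 7) → MISS  vc=[47, 46, 39]
9: 0xbc (blk 11, set 3) → MISS  vc=[47, 46, 39]
10: 0x138 (blk 19, set 3) → MISS  vc=[47, 46, 39, 11]
11: 0xbb (blk 11, set 3) → VC-HIT  vc=[47, 46, 39, 19]

VC = [47, 46, 39, 19]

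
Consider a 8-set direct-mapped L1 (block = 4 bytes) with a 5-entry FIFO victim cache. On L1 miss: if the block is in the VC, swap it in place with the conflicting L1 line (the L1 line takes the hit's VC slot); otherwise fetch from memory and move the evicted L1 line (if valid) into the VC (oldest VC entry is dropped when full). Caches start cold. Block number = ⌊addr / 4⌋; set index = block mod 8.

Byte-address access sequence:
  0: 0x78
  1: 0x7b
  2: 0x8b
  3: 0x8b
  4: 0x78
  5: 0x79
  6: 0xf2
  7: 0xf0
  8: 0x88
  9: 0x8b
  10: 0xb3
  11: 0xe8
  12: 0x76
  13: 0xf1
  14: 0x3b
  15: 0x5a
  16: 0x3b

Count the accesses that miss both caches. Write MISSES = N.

MISSES = 8

  [0] addr=0x78 blk=30 s=6: MISS | VC []
  [1] addr=0x7b blk=30 s=6: L1-HIT | VC []
  [2] addr=0x8b blk=34 s=2: MISS | VC []
  [3] addr=0x8b blk=34 s=2: L1-HIT | VC []
  [4] addr=0x78 blk=30 s=6: L1-HIT | VC []
  [5] addr=0x79 blk=30 s=6: L1-HIT | VC []
  [6] addr=0xf2 blk=60 s=4: MISS | VC []
  [7] addr=0xf0 blk=60 s=4: L1-HIT | VC []
  [8] addr=0x88 blk=34 s=2: L1-HIT | VC []
  [9] addr=0x8b blk=34 s=2: L1-HIT | VC []
  [10] addr=0xb3 blk=44 s=4: MISS | VC [60]
  [11] addr=0xe8 blk=58 s=2: MISS | VC [60, 34]
  [12] addr=0x76 blk=29 s=5: MISS | VC [60, 34]
  [13] addr=0xf1 blk=60 s=4: VC-HIT | VC [44, 34]
  [14] addr=0x3b blk=14 s=6: MISS | VC [44, 34, 30]
  [15] addr=0x5a blk=22 s=6: MISS | VC [44, 34, 30, 14]
  [16] addr=0x3b blk=14 s=6: VC-HIT | VC [44, 34, 30, 22]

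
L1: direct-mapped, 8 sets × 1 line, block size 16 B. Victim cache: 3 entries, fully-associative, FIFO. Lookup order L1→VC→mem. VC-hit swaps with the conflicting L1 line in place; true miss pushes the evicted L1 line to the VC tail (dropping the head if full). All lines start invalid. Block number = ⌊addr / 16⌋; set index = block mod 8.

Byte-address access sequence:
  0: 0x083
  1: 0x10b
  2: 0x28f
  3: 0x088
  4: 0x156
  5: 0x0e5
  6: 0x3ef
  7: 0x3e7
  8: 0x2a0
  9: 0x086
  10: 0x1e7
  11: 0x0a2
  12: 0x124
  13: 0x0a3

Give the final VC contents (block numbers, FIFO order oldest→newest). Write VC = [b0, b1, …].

  [0] addr=0x83 blk=8 s=0: MISS | VC []
  [1] addr=0x10b blk=16 s=0: MISS | VC [8]
  [2] addr=0x28f blk=40 s=0: MISS | VC [8, 16]
  [3] addr=0x88 blk=8 s=0: VC-HIT | VC [40, 16]
  [4] addr=0x156 blk=21 s=5: MISS | VC [40, 16]
  [5] addr=0xe5 blk=14 s=6: MISS | VC [40, 16]
  [6] addr=0x3ef blk=62 s=6: MISS | VC [40, 16, 14]
  [7] addr=0x3e7 blk=62 s=6: L1-HIT | VC [40, 16, 14]
  [8] addr=0x2a0 blk=42 s=2: MISS | VC [40, 16, 14]
  [9] addr=0x86 blk=8 s=0: L1-HIT | VC [40, 16, 14]
  [10] addr=0x1e7 blk=30 s=6: MISS | VC [16, 14, 62]
  [11] addr=0xa2 blk=10 s=2: MISS | VC [14, 62, 42]
  [12] addr=0x124 blk=18 s=2: MISS | VC [62, 42, 10]
  [13] addr=0xa3 blk=10 s=2: VC-HIT | VC [62, 42, 18]

VC = [62, 42, 18]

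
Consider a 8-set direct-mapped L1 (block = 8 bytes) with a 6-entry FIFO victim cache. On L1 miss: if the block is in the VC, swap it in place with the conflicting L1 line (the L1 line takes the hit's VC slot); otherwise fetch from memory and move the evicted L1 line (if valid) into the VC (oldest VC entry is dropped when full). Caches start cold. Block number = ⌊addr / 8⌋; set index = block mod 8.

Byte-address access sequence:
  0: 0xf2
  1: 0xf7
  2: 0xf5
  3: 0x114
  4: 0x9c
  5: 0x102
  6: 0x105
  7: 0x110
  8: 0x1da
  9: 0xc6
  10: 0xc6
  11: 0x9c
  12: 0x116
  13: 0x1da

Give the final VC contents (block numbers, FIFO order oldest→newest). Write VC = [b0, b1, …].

VC = [19, 32]

#0 0xf2→b30/s6 MISS; vc=[]
#1 0xf7→b30/s6 L1-HIT; vc=[]
#2 0xf5→b30/s6 L1-HIT; vc=[]
#3 0x114→b34/s2 MISS; vc=[]
#4 0x9c→b19/s3 MISS; vc=[]
#5 0x102→b32/s0 MISS; vc=[]
#6 0x105→b32/s0 L1-HIT; vc=[]
#7 0x110→b34/s2 L1-HIT; vc=[]
#8 0x1da→b59/s3 MISS; vc=[19]
#9 0xc6→b24/s0 MISS; vc=[19,32]
#10 0xc6→b24/s0 L1-HIT; vc=[19,32]
#11 0x9c→b19/s3 VC-HIT; vc=[59,32]
#12 0x116→b34/s2 L1-HIT; vc=[59,32]
#13 0x1da→b59/s3 VC-HIT; vc=[19,32]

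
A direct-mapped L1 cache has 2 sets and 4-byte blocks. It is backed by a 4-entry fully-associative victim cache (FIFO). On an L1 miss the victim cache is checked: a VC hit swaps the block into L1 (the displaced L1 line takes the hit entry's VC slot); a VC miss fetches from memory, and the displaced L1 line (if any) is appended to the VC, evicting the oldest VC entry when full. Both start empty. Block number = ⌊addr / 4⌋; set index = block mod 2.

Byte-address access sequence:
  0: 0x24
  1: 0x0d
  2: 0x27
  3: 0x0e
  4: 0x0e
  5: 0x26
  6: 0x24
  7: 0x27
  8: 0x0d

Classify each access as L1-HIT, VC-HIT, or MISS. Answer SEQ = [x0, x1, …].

#0 0x24→b9/s1 MISS; vc=[]
#1 0xd→b3/s1 MISS; vc=[9]
#2 0x27→b9/s1 VC-HIT; vc=[3]
#3 0xe→b3/s1 VC-HIT; vc=[9]
#4 0xe→b3/s1 L1-HIT; vc=[9]
#5 0x26→b9/s1 VC-HIT; vc=[3]
#6 0x24→b9/s1 L1-HIT; vc=[3]
#7 0x27→b9/s1 L1-HIT; vc=[3]
#8 0xd→b3/s1 VC-HIT; vc=[9]

SEQ = [MISS, MISS, VC-HIT, VC-HIT, L1-HIT, VC-HIT, L1-HIT, L1-HIT, VC-HIT]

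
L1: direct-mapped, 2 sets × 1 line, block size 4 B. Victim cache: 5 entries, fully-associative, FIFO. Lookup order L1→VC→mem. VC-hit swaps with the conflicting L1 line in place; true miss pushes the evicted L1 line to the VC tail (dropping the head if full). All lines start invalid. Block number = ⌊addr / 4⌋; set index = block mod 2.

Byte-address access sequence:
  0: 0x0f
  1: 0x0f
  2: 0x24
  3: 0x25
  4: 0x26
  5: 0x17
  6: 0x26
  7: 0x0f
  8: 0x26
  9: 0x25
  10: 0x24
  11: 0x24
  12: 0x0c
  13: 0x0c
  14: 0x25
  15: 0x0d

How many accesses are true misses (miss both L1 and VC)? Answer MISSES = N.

MISSES = 3

  [0] addr=0xf blk=3 s=1: MISS | VC []
  [1] addr=0xf blk=3 s=1: L1-HIT | VC []
  [2] addr=0x24 blk=9 s=1: MISS | VC [3]
  [3] addr=0x25 blk=9 s=1: L1-HIT | VC [3]
  [4] addr=0x26 blk=9 s=1: L1-HIT | VC [3]
  [5] addr=0x17 blk=5 s=1: MISS | VC [3, 9]
  [6] addr=0x26 blk=9 s=1: VC-HIT | VC [3, 5]
  [7] addr=0xf blk=3 s=1: VC-HIT | VC [9, 5]
  [8] addr=0x26 blk=9 s=1: VC-HIT | VC [3, 5]
  [9] addr=0x25 blk=9 s=1: L1-HIT | VC [3, 5]
  [10] addr=0x24 blk=9 s=1: L1-HIT | VC [3, 5]
  [11] addr=0x24 blk=9 s=1: L1-HIT | VC [3, 5]
  [12] addr=0xc blk=3 s=1: VC-HIT | VC [9, 5]
  [13] addr=0xc blk=3 s=1: L1-HIT | VC [9, 5]
  [14] addr=0x25 blk=9 s=1: VC-HIT | VC [3, 5]
  [15] addr=0xd blk=3 s=1: VC-HIT | VC [9, 5]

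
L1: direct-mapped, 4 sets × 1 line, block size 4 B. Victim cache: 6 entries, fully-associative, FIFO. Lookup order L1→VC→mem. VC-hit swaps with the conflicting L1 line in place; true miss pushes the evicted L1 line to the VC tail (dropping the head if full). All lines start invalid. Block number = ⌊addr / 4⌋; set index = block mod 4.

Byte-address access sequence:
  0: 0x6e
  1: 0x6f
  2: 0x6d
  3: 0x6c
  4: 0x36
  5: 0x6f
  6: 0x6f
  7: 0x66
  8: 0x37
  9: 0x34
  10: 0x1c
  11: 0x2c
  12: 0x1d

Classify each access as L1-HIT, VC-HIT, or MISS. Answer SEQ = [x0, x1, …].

SEQ = [MISS, L1-HIT, L1-HIT, L1-HIT, MISS, L1-HIT, L1-HIT, MISS, VC-HIT, L1-HIT, MISS, MISS, VC-HIT]

#0 0x6e→b27/s3 MISS; vc=[]
#1 0x6f→b27/s3 L1-HIT; vc=[]
#2 0x6d→b27/s3 L1-HIT; vc=[]
#3 0x6c→b27/s3 L1-HIT; vc=[]
#4 0x36→b13/s1 MISS; vc=[]
#5 0x6f→b27/s3 L1-HIT; vc=[]
#6 0x6f→b27/s3 L1-HIT; vc=[]
#7 0x66→b25/s1 MISS; vc=[13]
#8 0x37→b13/s1 VC-HIT; vc=[25]
#9 0x34→b13/s1 L1-HIT; vc=[25]
#10 0x1c→b7/s3 MISS; vc=[25,27]
#11 0x2c→b11/s3 MISS; vc=[25,27,7]
#12 0x1d→b7/s3 VC-HIT; vc=[25,27,11]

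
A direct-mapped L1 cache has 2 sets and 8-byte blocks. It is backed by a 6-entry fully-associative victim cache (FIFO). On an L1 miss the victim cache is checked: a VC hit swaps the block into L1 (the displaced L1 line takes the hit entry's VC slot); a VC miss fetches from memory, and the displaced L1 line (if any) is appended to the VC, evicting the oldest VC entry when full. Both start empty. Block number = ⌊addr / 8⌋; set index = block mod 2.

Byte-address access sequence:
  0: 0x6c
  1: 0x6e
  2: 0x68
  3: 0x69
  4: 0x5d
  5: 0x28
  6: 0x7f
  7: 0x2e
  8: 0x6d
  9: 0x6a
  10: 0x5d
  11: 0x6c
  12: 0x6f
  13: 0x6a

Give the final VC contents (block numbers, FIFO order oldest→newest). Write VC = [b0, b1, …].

VC = [5, 11, 15]

0: 0x6c (blk 13, set 1) → MISS  vc=[]
1: 0x6e (blk 13, set 1) → L1-HIT  vc=[]
2: 0x68 (blk 13, set 1) → L1-HIT  vc=[]
3: 0x69 (blk 13, set 1) → L1-HIT  vc=[]
4: 0x5d (blk 11, set 1) → MISS  vc=[13]
5: 0x28 (blk 5, set 1) → MISS  vc=[13, 11]
6: 0x7f (blk 15, set 1) → MISS  vc=[13, 11, 5]
7: 0x2e (blk 5, set 1) → VC-HIT  vc=[13, 11, 15]
8: 0x6d (blk 13, set 1) → VC-HIT  vc=[5, 11, 15]
9: 0x6a (blk 13, set 1) → L1-HIT  vc=[5, 11, 15]
10: 0x5d (blk 11, set 1) → VC-HIT  vc=[5, 13, 15]
11: 0x6c (blk 13, set 1) → VC-HIT  vc=[5, 11, 15]
12: 0x6f (blk 13, set 1) → L1-HIT  vc=[5, 11, 15]
13: 0x6a (blk 13, set 1) → L1-HIT  vc=[5, 11, 15]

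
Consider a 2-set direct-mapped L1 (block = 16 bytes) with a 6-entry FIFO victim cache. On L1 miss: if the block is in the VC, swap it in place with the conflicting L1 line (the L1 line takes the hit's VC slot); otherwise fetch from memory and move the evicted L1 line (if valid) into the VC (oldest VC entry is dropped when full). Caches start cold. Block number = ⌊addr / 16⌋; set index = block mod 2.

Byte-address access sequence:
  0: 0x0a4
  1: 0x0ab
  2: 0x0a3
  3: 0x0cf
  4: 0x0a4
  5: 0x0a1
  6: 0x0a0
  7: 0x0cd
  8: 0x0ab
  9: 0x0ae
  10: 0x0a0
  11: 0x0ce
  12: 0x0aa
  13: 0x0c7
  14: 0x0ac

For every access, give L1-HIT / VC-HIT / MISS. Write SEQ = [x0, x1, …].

SEQ = [MISS, L1-HIT, L1-HIT, MISS, VC-HIT, L1-HIT, L1-HIT, VC-HIT, VC-HIT, L1-HIT, L1-HIT, VC-HIT, VC-HIT, VC-HIT, VC-HIT]

#0 0xa4→b10/s0 MISS; vc=[]
#1 0xab→b10/s0 L1-HIT; vc=[]
#2 0xa3→b10/s0 L1-HIT; vc=[]
#3 0xcf→b12/s0 MISS; vc=[10]
#4 0xa4→b10/s0 VC-HIT; vc=[12]
#5 0xa1→b10/s0 L1-HIT; vc=[12]
#6 0xa0→b10/s0 L1-HIT; vc=[12]
#7 0xcd→b12/s0 VC-HIT; vc=[10]
#8 0xab→b10/s0 VC-HIT; vc=[12]
#9 0xae→b10/s0 L1-HIT; vc=[12]
#10 0xa0→b10/s0 L1-HIT; vc=[12]
#11 0xce→b12/s0 VC-HIT; vc=[10]
#12 0xaa→b10/s0 VC-HIT; vc=[12]
#13 0xc7→b12/s0 VC-HIT; vc=[10]
#14 0xac→b10/s0 VC-HIT; vc=[12]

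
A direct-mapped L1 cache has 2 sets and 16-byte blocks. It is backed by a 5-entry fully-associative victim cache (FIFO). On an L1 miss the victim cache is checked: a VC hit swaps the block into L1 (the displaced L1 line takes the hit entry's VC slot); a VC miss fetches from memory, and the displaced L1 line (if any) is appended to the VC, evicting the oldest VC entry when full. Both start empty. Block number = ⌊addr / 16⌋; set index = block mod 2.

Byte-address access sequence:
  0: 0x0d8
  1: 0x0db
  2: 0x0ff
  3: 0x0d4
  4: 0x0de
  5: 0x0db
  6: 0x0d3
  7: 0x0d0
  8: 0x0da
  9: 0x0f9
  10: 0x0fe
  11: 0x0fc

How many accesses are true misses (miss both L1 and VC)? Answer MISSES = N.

  [0] addr=0xd8 blk=13 s=1: MISS | VC []
  [1] addr=0xdb blk=13 s=1: L1-HIT | VC []
  [2] addr=0xff blk=15 s=1: MISS | VC [13]
  [3] addr=0xd4 blk=13 s=1: VC-HIT | VC [15]
  [4] addr=0xde blk=13 s=1: L1-HIT | VC [15]
  [5] addr=0xdb blk=13 s=1: L1-HIT | VC [15]
  [6] addr=0xd3 blk=13 s=1: L1-HIT | VC [15]
  [7] addr=0xd0 blk=13 s=1: L1-HIT | VC [15]
  [8] addr=0xda blk=13 s=1: L1-HIT | VC [15]
  [9] addr=0xf9 blk=15 s=1: VC-HIT | VC [13]
  [10] addr=0xfe blk=15 s=1: L1-HIT | VC [13]
  [11] addr=0xfc blk=15 s=1: L1-HIT | VC [13]

MISSES = 2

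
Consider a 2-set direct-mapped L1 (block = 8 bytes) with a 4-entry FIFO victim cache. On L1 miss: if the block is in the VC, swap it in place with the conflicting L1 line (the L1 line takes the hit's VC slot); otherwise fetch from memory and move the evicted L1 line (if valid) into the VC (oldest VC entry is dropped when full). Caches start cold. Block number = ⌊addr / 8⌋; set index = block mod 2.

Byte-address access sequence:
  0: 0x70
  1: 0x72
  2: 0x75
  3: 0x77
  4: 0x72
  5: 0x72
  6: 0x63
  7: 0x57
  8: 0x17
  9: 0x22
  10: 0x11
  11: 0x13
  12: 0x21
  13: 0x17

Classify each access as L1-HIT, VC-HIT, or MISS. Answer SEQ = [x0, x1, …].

SEQ = [MISS, L1-HIT, L1-HIT, L1-HIT, L1-HIT, L1-HIT, MISS, MISS, MISS, MISS, VC-HIT, L1-HIT, VC-HIT, VC-HIT]

#0 0x70→b14/s0 MISS; vc=[]
#1 0x72→b14/s0 L1-HIT; vc=[]
#2 0x75→b14/s0 L1-HIT; vc=[]
#3 0x77→b14/s0 L1-HIT; vc=[]
#4 0x72→b14/s0 L1-HIT; vc=[]
#5 0x72→b14/s0 L1-HIT; vc=[]
#6 0x63→b12/s0 MISS; vc=[14]
#7 0x57→b10/s0 MISS; vc=[14,12]
#8 0x17→b2/s0 MISS; vc=[14,12,10]
#9 0x22→b4/s0 MISS; vc=[14,12,10,2]
#10 0x11→b2/s0 VC-HIT; vc=[14,12,10,4]
#11 0x13→b2/s0 L1-HIT; vc=[14,12,10,4]
#12 0x21→b4/s0 VC-HIT; vc=[14,12,10,2]
#13 0x17→b2/s0 VC-HIT; vc=[14,12,10,4]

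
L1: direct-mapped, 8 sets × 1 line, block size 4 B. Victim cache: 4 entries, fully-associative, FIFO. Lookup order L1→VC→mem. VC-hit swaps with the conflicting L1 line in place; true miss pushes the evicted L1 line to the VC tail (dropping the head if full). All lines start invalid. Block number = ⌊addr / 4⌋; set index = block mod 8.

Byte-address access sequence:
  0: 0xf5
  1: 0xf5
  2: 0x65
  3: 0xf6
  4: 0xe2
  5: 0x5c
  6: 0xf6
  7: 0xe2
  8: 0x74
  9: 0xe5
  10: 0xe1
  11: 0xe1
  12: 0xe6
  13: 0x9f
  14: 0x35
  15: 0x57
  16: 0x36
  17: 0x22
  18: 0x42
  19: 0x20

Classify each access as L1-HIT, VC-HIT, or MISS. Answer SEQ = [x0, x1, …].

#0 0xf5→b61/s5 MISS; vc=[]
#1 0xf5→b61/s5 L1-HIT; vc=[]
#2 0x65→b25/s1 MISS; vc=[]
#3 0xf6→b61/s5 L1-HIT; vc=[]
#4 0xe2→b56/s0 MISS; vc=[]
#5 0x5c→b23/s7 MISS; vc=[]
#6 0xf6→b61/s5 L1-HIT; vc=[]
#7 0xe2→b56/s0 L1-HIT; vc=[]
#8 0x74→b29/s5 MISS; vc=[61]
#9 0xe5→b57/s1 MISS; vc=[61,25]
#10 0xe1→b56/s0 L1-HIT; vc=[61,25]
#11 0xe1→b56/s0 L1-HIT; vc=[61,25]
#12 0xe6→b57/s1 L1-HIT; vc=[61,25]
#13 0x9f→b39/s7 MISS; vc=[61,25,23]
#14 0x35→b13/s5 MISS; vc=[61,25,23,29]
#15 0x57→b21/s5 MISS; vc=[25,23,29,13]
#16 0x36→b13/s5 VC-HIT; vc=[25,23,29,21]
#17 0x22→b8/s0 MISS; vc=[23,29,21,56]
#18 0x42→b16/s0 MISS; vc=[29,21,56,8]
#19 0x20→b8/s0 VC-HIT; vc=[29,21,56,16]

SEQ = [MISS, L1-HIT, MISS, L1-HIT, MISS, MISS, L1-HIT, L1-HIT, MISS, MISS, L1-HIT, L1-HIT, L1-HIT, MISS, MISS, MISS, VC-HIT, MISS, MISS, VC-HIT]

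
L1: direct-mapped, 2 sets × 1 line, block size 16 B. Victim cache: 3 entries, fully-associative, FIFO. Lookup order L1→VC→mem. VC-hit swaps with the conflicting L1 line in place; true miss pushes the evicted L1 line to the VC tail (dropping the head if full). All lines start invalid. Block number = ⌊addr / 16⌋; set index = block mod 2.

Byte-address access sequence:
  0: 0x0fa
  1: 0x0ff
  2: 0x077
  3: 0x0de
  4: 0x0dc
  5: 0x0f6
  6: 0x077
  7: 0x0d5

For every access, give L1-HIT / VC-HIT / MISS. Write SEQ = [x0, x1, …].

SEQ = [MISS, L1-HIT, MISS, MISS, L1-HIT, VC-HIT, VC-HIT, VC-HIT]

#0 0xfa→b15/s1 MISS; vc=[]
#1 0xff→b15/s1 L1-HIT; vc=[]
#2 0x77→b7/s1 MISS; vc=[15]
#3 0xde→b13/s1 MISS; vc=[15,7]
#4 0xdc→b13/s1 L1-HIT; vc=[15,7]
#5 0xf6→b15/s1 VC-HIT; vc=[13,7]
#6 0x77→b7/s1 VC-HIT; vc=[13,15]
#7 0xd5→b13/s1 VC-HIT; vc=[7,15]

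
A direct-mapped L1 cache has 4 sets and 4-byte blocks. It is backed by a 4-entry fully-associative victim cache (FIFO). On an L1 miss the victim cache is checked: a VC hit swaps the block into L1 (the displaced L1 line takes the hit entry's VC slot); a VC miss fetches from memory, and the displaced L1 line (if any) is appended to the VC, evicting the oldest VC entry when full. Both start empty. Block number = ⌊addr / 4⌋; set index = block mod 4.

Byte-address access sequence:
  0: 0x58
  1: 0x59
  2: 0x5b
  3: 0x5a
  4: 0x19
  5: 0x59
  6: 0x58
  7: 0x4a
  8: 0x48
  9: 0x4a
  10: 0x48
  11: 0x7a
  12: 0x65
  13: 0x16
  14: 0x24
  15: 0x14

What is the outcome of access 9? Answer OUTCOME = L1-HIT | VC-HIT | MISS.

OUTCOME = L1-HIT

0: 0x58 (blk 22, set 2) → MISS  vc=[]
1: 0x59 (blk 22, set 2) → L1-HIT  vc=[]
2: 0x5b (blk 22, set 2) → L1-HIT  vc=[]
3: 0x5a (blk 22, set 2) → L1-HIT  vc=[]
4: 0x19 (blk 6, set 2) → MISS  vc=[22]
5: 0x59 (blk 22, set 2) → VC-HIT  vc=[6]
6: 0x58 (blk 22, set 2) → L1-HIT  vc=[6]
7: 0x4a (blk 18, set 2) → MISS  vc=[6, 22]
8: 0x48 (blk 18, set 2) → L1-HIT  vc=[6, 22]
9: 0x4a (blk 18, set 2) → L1-HIT  vc=[6, 22]
10: 0x48 (blk 18, set 2) → L1-HIT  vc=[6, 22]
11: 0x7a (blk 30, set 2) → MISS  vc=[6, 22, 18]
12: 0x65 (blk 25, set 1) → MISS  vc=[6, 22, 18]
13: 0x16 (blk 5, set 1) → MISS  vc=[6, 22, 18, 25]
14: 0x24 (blk 9, set 1) → MISS  vc=[22, 18, 25, 5]
15: 0x14 (blk 5, set 1) → VC-HIT  vc=[22, 18, 25, 9]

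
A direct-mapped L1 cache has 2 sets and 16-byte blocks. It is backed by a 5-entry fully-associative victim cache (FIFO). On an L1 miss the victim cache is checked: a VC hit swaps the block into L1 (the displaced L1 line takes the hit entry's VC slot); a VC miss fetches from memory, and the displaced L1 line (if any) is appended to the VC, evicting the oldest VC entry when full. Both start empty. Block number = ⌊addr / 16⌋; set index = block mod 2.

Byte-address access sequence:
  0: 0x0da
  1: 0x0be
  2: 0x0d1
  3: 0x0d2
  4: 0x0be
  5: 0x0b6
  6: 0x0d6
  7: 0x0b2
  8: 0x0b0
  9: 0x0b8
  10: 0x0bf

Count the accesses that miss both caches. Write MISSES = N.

MISSES = 2

0: 0xda (blk 13, set 1) → MISS  vc=[]
1: 0xbe (blk 11, set 1) → MISS  vc=[13]
2: 0xd1 (blk 13, set 1) → VC-HIT  vc=[11]
3: 0xd2 (blk 13, set 1) → L1-HIT  vc=[11]
4: 0xbe (blk 11, set 1) → VC-HIT  vc=[13]
5: 0xb6 (blk 11, set 1) → L1-HIT  vc=[13]
6: 0xd6 (blk 13, set 1) → VC-HIT  vc=[11]
7: 0xb2 (blk 11, set 1) → VC-HIT  vc=[13]
8: 0xb0 (blk 11, set 1) → L1-HIT  vc=[13]
9: 0xb8 (blk 11, set 1) → L1-HIT  vc=[13]
10: 0xbf (blk 11, set 1) → L1-HIT  vc=[13]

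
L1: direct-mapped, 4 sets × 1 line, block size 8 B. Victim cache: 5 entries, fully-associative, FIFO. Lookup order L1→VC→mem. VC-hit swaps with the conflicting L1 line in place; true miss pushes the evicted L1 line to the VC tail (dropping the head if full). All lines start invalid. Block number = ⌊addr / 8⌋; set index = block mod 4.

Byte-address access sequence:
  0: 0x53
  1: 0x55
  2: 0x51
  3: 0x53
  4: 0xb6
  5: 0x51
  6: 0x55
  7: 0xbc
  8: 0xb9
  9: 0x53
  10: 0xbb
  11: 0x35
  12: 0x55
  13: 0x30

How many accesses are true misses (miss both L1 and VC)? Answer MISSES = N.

0: 0x53 (blk 10, set 2) → MISS  vc=[]
1: 0x55 (blk 10, set 2) → L1-HIT  vc=[]
2: 0x51 (blk 10, set 2) → L1-HIT  vc=[]
3: 0x53 (blk 10, set 2) → L1-HIT  vc=[]
4: 0xb6 (blk 22, set 2) → MISS  vc=[10]
5: 0x51 (blk 10, set 2) → VC-HIT  vc=[22]
6: 0x55 (blk 10, set 2) → L1-HIT  vc=[22]
7: 0xbc (blk 23, set 3) → MISS  vc=[22]
8: 0xb9 (blk 23, set 3) → L1-HIT  vc=[22]
9: 0x53 (blk 10, set 2) → L1-HIT  vc=[22]
10: 0xbb (blk 23, set 3) → L1-HIT  vc=[22]
11: 0x35 (blk 6, set 2) → MISS  vc=[22, 10]
12: 0x55 (blk 10, set 2) → VC-HIT  vc=[22, 6]
13: 0x30 (blk 6, set 2) → VC-HIT  vc=[22, 10]

MISSES = 4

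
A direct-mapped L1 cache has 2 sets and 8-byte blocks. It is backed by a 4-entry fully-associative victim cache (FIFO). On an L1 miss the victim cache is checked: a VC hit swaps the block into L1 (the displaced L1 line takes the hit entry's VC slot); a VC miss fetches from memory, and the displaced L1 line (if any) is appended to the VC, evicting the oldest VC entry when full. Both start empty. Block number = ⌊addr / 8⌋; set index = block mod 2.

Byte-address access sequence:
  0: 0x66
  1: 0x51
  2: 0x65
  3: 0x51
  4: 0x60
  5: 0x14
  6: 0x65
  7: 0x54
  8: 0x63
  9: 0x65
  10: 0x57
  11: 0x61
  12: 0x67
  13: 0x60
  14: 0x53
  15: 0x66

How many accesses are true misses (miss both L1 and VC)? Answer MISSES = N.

0: 0x66 (blk 12, set 0) → MISS  vc=[]
1: 0x51 (blk 10, set 0) → MISS  vc=[12]
2: 0x65 (blk 12, set 0) → VC-HIT  vc=[10]
3: 0x51 (blk 10, set 0) → VC-HIT  vc=[12]
4: 0x60 (blk 12, set 0) → VC-HIT  vc=[10]
5: 0x14 (blk 2, set 0) → MISS  vc=[10, 12]
6: 0x65 (blk 12, set 0) → VC-HIT  vc=[10, 2]
7: 0x54 (blk 10, set 0) → VC-HIT  vc=[12, 2]
8: 0x63 (blk 12, set 0) → VC-HIT  vc=[10, 2]
9: 0x65 (blk 12, set 0) → L1-HIT  vc=[10, 2]
10: 0x57 (blk 10, set 0) → VC-HIT  vc=[12, 2]
11: 0x61 (blk 12, set 0) → VC-HIT  vc=[10, 2]
12: 0x67 (blk 12, set 0) → L1-HIT  vc=[10, 2]
13: 0x60 (blk 12, set 0) → L1-HIT  vc=[10, 2]
14: 0x53 (blk 10, set 0) → VC-HIT  vc=[12, 2]
15: 0x66 (blk 12, set 0) → VC-HIT  vc=[10, 2]

MISSES = 3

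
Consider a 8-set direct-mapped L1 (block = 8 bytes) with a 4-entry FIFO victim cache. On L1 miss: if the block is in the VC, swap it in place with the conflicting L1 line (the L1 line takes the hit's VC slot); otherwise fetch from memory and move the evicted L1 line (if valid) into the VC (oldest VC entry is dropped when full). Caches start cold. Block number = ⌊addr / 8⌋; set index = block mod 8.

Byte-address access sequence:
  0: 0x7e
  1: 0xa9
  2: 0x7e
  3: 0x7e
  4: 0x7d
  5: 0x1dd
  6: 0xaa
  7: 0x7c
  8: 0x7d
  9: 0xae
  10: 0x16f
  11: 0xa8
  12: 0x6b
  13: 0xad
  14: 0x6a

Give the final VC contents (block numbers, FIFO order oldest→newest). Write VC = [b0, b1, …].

VC = [45, 21]

#0 0x7e→b15/s7 MISS; vc=[]
#1 0xa9→b21/s5 MISS; vc=[]
#2 0x7e→b15/s7 L1-HIT; vc=[]
#3 0x7e→b15/s7 L1-HIT; vc=[]
#4 0x7d→b15/s7 L1-HIT; vc=[]
#5 0x1dd→b59/s3 MISS; vc=[]
#6 0xaa→b21/s5 L1-HIT; vc=[]
#7 0x7c→b15/s7 L1-HIT; vc=[]
#8 0x7d→b15/s7 L1-HIT; vc=[]
#9 0xae→b21/s5 L1-HIT; vc=[]
#10 0x16f→b45/s5 MISS; vc=[21]
#11 0xa8→b21/s5 VC-HIT; vc=[45]
#12 0x6b→b13/s5 MISS; vc=[45,21]
#13 0xad→b21/s5 VC-HIT; vc=[45,13]
#14 0x6a→b13/s5 VC-HIT; vc=[45,21]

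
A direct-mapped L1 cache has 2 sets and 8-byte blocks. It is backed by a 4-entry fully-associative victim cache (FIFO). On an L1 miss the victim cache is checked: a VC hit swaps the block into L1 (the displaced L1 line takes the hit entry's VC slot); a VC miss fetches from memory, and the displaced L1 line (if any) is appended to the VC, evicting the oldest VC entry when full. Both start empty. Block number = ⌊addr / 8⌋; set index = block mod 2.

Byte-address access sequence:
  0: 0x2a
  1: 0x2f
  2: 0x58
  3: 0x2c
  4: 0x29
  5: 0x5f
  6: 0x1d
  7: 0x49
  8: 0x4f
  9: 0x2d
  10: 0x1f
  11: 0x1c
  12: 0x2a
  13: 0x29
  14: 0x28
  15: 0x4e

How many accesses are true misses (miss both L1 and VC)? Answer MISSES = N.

MISSES = 4

  [0] addr=0x2a blk=5 s=1: MISS | VC []
  [1] addr=0x2f blk=5 s=1: L1-HIT | VC []
  [2] addr=0x58 blk=11 s=1: MISS | VC [5]
  [3] addr=0x2c blk=5 s=1: VC-HIT | VC [11]
  [4] addr=0x29 blk=5 s=1: L1-HIT | VC [11]
  [5] addr=0x5f blk=11 s=1: VC-HIT | VC [5]
  [6] addr=0x1d blk=3 s=1: MISS | VC [5, 11]
  [7] addr=0x49 blk=9 s=1: MISS | VC [5, 11, 3]
  [8] addr=0x4f blk=9 s=1: L1-HIT | VC [5, 11, 3]
  [9] addr=0x2d blk=5 s=1: VC-HIT | VC [9, 11, 3]
  [10] addr=0x1f blk=3 s=1: VC-HIT | VC [9, 11, 5]
  [11] addr=0x1c blk=3 s=1: L1-HIT | VC [9, 11, 5]
  [12] addr=0x2a blk=5 s=1: VC-HIT | VC [9, 11, 3]
  [13] addr=0x29 blk=5 s=1: L1-HIT | VC [9, 11, 3]
  [14] addr=0x28 blk=5 s=1: L1-HIT | VC [9, 11, 3]
  [15] addr=0x4e blk=9 s=1: VC-HIT | VC [5, 11, 3]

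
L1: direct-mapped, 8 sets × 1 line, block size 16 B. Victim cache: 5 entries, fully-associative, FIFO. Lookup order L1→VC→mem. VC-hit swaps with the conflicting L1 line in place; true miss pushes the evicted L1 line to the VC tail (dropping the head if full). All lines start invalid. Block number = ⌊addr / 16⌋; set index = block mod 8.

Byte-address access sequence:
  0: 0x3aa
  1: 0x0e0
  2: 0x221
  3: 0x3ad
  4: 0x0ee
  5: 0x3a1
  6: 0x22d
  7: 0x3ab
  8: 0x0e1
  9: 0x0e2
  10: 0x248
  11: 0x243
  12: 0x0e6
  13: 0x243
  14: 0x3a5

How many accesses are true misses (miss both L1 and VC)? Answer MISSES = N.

#0 0x3aa→b58/s2 MISS; vc=[]
#1 0xe0→b14/s6 MISS; vc=[]
#2 0x221→b34/s2 MISS; vc=[58]
#3 0x3ad→b58/s2 VC-HIT; vc=[34]
#4 0xee→b14/s6 L1-HIT; vc=[34]
#5 0x3a1→b58/s2 L1-HIT; vc=[34]
#6 0x22d→b34/s2 VC-HIT; vc=[58]
#7 0x3ab→b58/s2 VC-HIT; vc=[34]
#8 0xe1→b14/s6 L1-HIT; vc=[34]
#9 0xe2→b14/s6 L1-HIT; vc=[34]
#10 0x248→b36/s4 MISS; vc=[34]
#11 0x243→b36/s4 L1-HIT; vc=[34]
#12 0xe6→b14/s6 L1-HIT; vc=[34]
#13 0x243→b36/s4 L1-HIT; vc=[34]
#14 0x3a5→b58/s2 L1-HIT; vc=[34]

MISSES = 4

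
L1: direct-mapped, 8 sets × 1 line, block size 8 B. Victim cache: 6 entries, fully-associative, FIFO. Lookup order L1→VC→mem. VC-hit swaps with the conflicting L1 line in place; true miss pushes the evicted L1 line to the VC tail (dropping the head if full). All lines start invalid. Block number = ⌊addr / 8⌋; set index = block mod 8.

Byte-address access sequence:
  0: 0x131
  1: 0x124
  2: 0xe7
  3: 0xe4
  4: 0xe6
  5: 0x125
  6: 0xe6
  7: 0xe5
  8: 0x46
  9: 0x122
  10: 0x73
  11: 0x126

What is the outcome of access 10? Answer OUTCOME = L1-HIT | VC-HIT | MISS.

OUTCOME = MISS

#0 0x131→b38/s6 MISS; vc=[]
#1 0x124→b36/s4 MISS; vc=[]
#2 0xe7→b28/s4 MISS; vc=[36]
#3 0xe4→b28/s4 L1-HIT; vc=[36]
#4 0xe6→b28/s4 L1-HIT; vc=[36]
#5 0x125→b36/s4 VC-HIT; vc=[28]
#6 0xe6→b28/s4 VC-HIT; vc=[36]
#7 0xe5→b28/s4 L1-HIT; vc=[36]
#8 0x46→b8/s0 MISS; vc=[36]
#9 0x122→b36/s4 VC-HIT; vc=[28]
#10 0x73→b14/s6 MISS; vc=[28,38]
#11 0x126→b36/s4 L1-HIT; vc=[28,38]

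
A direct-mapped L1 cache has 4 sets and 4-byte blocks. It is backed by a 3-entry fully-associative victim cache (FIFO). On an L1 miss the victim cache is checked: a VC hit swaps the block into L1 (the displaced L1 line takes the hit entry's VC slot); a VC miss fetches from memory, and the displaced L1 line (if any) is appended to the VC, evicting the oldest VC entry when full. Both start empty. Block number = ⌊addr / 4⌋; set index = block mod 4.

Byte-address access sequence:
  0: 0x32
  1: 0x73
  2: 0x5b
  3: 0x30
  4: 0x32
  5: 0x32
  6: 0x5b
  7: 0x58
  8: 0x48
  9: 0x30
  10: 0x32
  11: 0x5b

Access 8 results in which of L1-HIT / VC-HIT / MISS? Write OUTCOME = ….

  [0] addr=0x32 blk=12 s=0: MISS | VC []
  [1] addr=0x73 blk=28 s=0: MISS | VC [12]
  [2] addr=0x5b blk=22 s=2: MISS | VC [12]
  [3] addr=0x30 blk=12 s=0: VC-HIT | VC [28]
  [4] addr=0x32 blk=12 s=0: L1-HIT | VC [28]
  [5] addr=0x32 blk=12 s=0: L1-HIT | VC [28]
  [6] addr=0x5b blk=22 s=2: L1-HIT | VC [28]
  [7] addr=0x58 blk=22 s=2: L1-HIT | VC [28]
  [8] addr=0x48 blk=18 s=2: MISS | VC [28, 22]
  [9] addr=0x30 blk=12 s=0: L1-HIT | VC [28, 22]
  [10] addr=0x32 blk=12 s=0: L1-HIT | VC [28, 22]
  [11] addr=0x5b blk=22 s=2: VC-HIT | VC [28, 18]

OUTCOME = MISS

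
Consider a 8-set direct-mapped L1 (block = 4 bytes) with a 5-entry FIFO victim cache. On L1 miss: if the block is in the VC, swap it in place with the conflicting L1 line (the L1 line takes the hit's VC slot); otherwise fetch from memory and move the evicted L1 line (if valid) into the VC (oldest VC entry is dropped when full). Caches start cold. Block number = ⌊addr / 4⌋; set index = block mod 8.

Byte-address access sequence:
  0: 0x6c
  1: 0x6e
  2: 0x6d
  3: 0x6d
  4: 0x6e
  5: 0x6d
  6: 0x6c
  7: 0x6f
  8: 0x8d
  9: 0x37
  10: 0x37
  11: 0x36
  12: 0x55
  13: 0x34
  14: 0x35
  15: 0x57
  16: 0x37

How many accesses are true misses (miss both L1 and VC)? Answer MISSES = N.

  [0] addr=0x6c blk=27 s=3: MISS | VC []
  [1] addr=0x6e blk=27 s=3: L1-HIT | VC []
  [2] addr=0x6d blk=27 s=3: L1-HIT | VC []
  [3] addr=0x6d blk=27 s=3: L1-HIT | VC []
  [4] addr=0x6e blk=27 s=3: L1-HIT | VC []
  [5] addr=0x6d blk=27 s=3: L1-HIT | VC []
  [6] addr=0x6c blk=27 s=3: L1-HIT | VC []
  [7] addr=0x6f blk=27 s=3: L1-HIT | VC []
  [8] addr=0x8d blk=35 s=3: MISS | VC [27]
  [9] addr=0x37 blk=13 s=5: MISS | VC [27]
  [10] addr=0x37 blk=13 s=5: L1-HIT | VC [27]
  [11] addr=0x36 blk=13 s=5: L1-HIT | VC [27]
  [12] addr=0x55 blk=21 s=5: MISS | VC [27, 13]
  [13] addr=0x34 blk=13 s=5: VC-HIT | VC [27, 21]
  [14] addr=0x35 blk=13 s=5: L1-HIT | VC [27, 21]
  [15] addr=0x57 blk=21 s=5: VC-HIT | VC [27, 13]
  [16] addr=0x37 blk=13 s=5: VC-HIT | VC [27, 21]

MISSES = 4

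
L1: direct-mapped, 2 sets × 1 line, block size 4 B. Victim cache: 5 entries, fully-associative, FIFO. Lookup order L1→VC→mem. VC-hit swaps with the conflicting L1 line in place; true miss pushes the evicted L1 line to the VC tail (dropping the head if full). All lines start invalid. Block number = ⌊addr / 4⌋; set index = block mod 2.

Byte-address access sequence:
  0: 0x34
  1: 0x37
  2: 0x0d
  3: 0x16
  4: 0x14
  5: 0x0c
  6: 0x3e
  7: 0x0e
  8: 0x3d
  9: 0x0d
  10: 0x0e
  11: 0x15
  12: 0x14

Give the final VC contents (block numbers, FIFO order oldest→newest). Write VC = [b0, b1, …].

VC = [13, 3, 15]

#0 0x34→b13/s1 MISS; vc=[]
#1 0x37→b13/s1 L1-HIT; vc=[]
#2 0xd→b3/s1 MISS; vc=[13]
#3 0x16→b5/s1 MISS; vc=[13,3]
#4 0x14→b5/s1 L1-HIT; vc=[13,3]
#5 0xc→b3/s1 VC-HIT; vc=[13,5]
#6 0x3e→b15/s1 MISS; vc=[13,5,3]
#7 0xe→b3/s1 VC-HIT; vc=[13,5,15]
#8 0x3d→b15/s1 VC-HIT; vc=[13,5,3]
#9 0xd→b3/s1 VC-HIT; vc=[13,5,15]
#10 0xe→b3/s1 L1-HIT; vc=[13,5,15]
#11 0x15→b5/s1 VC-HIT; vc=[13,3,15]
#12 0x14→b5/s1 L1-HIT; vc=[13,3,15]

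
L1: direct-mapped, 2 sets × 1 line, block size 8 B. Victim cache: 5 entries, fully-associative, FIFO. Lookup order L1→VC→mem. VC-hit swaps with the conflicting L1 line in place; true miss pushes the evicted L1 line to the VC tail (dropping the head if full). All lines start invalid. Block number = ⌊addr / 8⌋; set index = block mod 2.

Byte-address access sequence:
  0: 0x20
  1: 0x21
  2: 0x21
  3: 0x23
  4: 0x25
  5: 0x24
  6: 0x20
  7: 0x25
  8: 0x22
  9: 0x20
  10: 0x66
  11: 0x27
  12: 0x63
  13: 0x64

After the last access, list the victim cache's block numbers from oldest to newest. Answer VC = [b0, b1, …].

VC = [4]

#0 0x20→b4/s0 MISS; vc=[]
#1 0x21→b4/s0 L1-HIT; vc=[]
#2 0x21→b4/s0 L1-HIT; vc=[]
#3 0x23→b4/s0 L1-HIT; vc=[]
#4 0x25→b4/s0 L1-HIT; vc=[]
#5 0x24→b4/s0 L1-HIT; vc=[]
#6 0x20→b4/s0 L1-HIT; vc=[]
#7 0x25→b4/s0 L1-HIT; vc=[]
#8 0x22→b4/s0 L1-HIT; vc=[]
#9 0x20→b4/s0 L1-HIT; vc=[]
#10 0x66→b12/s0 MISS; vc=[4]
#11 0x27→b4/s0 VC-HIT; vc=[12]
#12 0x63→b12/s0 VC-HIT; vc=[4]
#13 0x64→b12/s0 L1-HIT; vc=[4]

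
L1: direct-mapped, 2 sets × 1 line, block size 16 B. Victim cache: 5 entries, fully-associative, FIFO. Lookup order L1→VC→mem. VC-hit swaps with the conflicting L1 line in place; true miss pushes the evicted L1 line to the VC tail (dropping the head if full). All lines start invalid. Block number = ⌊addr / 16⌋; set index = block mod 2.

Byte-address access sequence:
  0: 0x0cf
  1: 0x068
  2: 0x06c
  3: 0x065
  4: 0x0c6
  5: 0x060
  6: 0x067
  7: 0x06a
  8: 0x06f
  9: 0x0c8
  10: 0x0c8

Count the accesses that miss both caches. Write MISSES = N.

MISSES = 2

0: 0xcf (blk 12, set 0) → MISS  vc=[]
1: 0x68 (blk 6, set 0) → MISS  vc=[12]
2: 0x6c (blk 6, set 0) → L1-HIT  vc=[12]
3: 0x65 (blk 6, set 0) → L1-HIT  vc=[12]
4: 0xc6 (blk 12, set 0) → VC-HIT  vc=[6]
5: 0x60 (blk 6, set 0) → VC-HIT  vc=[12]
6: 0x67 (blk 6, set 0) → L1-HIT  vc=[12]
7: 0x6a (blk 6, set 0) → L1-HIT  vc=[12]
8: 0x6f (blk 6, set 0) → L1-HIT  vc=[12]
9: 0xc8 (blk 12, set 0) → VC-HIT  vc=[6]
10: 0xc8 (blk 12, set 0) → L1-HIT  vc=[6]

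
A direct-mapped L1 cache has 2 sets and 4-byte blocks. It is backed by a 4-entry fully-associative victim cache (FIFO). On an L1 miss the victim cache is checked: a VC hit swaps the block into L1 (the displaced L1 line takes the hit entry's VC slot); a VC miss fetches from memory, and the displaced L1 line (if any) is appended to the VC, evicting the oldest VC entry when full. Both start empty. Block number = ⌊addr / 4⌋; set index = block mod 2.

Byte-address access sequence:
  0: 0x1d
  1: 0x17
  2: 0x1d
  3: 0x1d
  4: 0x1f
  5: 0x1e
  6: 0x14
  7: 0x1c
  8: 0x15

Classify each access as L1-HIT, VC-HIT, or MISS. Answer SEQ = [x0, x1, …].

SEQ = [MISS, MISS, VC-HIT, L1-HIT, L1-HIT, L1-HIT, VC-HIT, VC-HIT, VC-HIT]

  [0] addr=0x1d blk=7 s=1: MISS | VC []
  [1] addr=0x17 blk=5 s=1: MISS | VC [7]
  [2] addr=0x1d blk=7 s=1: VC-HIT | VC [5]
  [3] addr=0x1d blk=7 s=1: L1-HIT | VC [5]
  [4] addr=0x1f blk=7 s=1: L1-HIT | VC [5]
  [5] addr=0x1e blk=7 s=1: L1-HIT | VC [5]
  [6] addr=0x14 blk=5 s=1: VC-HIT | VC [7]
  [7] addr=0x1c blk=7 s=1: VC-HIT | VC [5]
  [8] addr=0x15 blk=5 s=1: VC-HIT | VC [7]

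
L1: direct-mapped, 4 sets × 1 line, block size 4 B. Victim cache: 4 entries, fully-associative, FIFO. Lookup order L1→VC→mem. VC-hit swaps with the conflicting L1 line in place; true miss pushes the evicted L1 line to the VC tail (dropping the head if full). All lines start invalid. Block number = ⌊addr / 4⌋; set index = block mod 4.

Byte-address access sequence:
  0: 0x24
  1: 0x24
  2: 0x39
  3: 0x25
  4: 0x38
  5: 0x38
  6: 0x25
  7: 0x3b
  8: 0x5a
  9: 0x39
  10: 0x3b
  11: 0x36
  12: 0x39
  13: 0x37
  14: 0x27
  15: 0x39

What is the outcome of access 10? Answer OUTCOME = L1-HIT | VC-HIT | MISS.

0: 0x24 (blk 9, set 1) → MISS  vc=[]
1: 0x24 (blk 9, set 1) → L1-HIT  vc=[]
2: 0x39 (blk 14, set 2) → MISS  vc=[]
3: 0x25 (blk 9, set 1) → L1-HIT  vc=[]
4: 0x38 (blk 14, set 2) → L1-HIT  vc=[]
5: 0x38 (blk 14, set 2) → L1-HIT  vc=[]
6: 0x25 (blk 9, set 1) → L1-HIT  vc=[]
7: 0x3b (blk 14, set 2) → L1-HIT  vc=[]
8: 0x5a (blk 22, set 2) → MISS  vc=[14]
9: 0x39 (blk 14, set 2) → VC-HIT  vc=[22]
10: 0x3b (blk 14, set 2) → L1-HIT  vc=[22]
11: 0x36 (blk 13, set 1) → MISS  vc=[22, 9]
12: 0x39 (blk 14, set 2) → L1-HIT  vc=[22, 9]
13: 0x37 (blk 13, set 1) → L1-HIT  vc=[22, 9]
14: 0x27 (blk 9, set 1) → VC-HIT  vc=[22, 13]
15: 0x39 (blk 14, set 2) → L1-HIT  vc=[22, 13]

OUTCOME = L1-HIT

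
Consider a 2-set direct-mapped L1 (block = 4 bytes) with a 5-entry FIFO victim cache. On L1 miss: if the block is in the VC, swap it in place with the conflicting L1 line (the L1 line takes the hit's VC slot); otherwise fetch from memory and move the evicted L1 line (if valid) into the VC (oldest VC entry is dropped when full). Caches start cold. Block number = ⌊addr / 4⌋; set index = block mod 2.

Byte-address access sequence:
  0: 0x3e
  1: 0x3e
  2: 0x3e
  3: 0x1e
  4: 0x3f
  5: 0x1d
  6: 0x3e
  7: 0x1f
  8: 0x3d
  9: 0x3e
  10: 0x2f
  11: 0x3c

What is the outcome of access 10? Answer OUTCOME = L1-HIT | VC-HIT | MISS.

OUTCOME = MISS

  [0] addr=0x3e blk=15 s=1: MISS | VC []
  [1] addr=0x3e blk=15 s=1: L1-HIT | VC []
  [2] addr=0x3e blk=15 s=1: L1-HIT | VC []
  [3] addr=0x1e blk=7 s=1: MISS | VC [15]
  [4] addr=0x3f blk=15 s=1: VC-HIT | VC [7]
  [5] addr=0x1d blk=7 s=1: VC-HIT | VC [15]
  [6] addr=0x3e blk=15 s=1: VC-HIT | VC [7]
  [7] addr=0x1f blk=7 s=1: VC-HIT | VC [15]
  [8] addr=0x3d blk=15 s=1: VC-HIT | VC [7]
  [9] addr=0x3e blk=15 s=1: L1-HIT | VC [7]
  [10] addr=0x2f blk=11 s=1: MISS | VC [7, 15]
  [11] addr=0x3c blk=15 s=1: VC-HIT | VC [7, 11]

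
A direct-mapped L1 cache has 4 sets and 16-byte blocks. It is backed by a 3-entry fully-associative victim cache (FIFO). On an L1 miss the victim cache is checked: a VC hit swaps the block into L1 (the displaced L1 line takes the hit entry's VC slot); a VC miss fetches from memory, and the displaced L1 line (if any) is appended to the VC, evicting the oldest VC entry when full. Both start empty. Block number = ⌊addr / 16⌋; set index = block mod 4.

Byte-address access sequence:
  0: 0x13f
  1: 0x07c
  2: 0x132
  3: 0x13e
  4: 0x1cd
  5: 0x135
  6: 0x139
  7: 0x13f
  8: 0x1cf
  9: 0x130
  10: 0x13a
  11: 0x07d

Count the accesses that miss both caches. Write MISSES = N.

MISSES = 3

#0 0x13f→b19/s3 MISS; vc=[]
#1 0x7c→b7/s3 MISS; vc=[19]
#2 0x132→b19/s3 VC-HIT; vc=[7]
#3 0x13e→b19/s3 L1-HIT; vc=[7]
#4 0x1cd→b28/s0 MISS; vc=[7]
#5 0x135→b19/s3 L1-HIT; vc=[7]
#6 0x139→b19/s3 L1-HIT; vc=[7]
#7 0x13f→b19/s3 L1-HIT; vc=[7]
#8 0x1cf→b28/s0 L1-HIT; vc=[7]
#9 0x130→b19/s3 L1-HIT; vc=[7]
#10 0x13a→b19/s3 L1-HIT; vc=[7]
#11 0x7d→b7/s3 VC-HIT; vc=[19]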